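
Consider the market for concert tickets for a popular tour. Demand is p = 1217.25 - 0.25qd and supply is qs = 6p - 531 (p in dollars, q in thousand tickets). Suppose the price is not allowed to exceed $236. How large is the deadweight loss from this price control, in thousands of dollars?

693120

Rearranging demand gives qd = 4869 - 4p. Setting quantity demanded equal to quantity supplied, 4869 - 4p = 6p - 531, gives p* = 540 and q* = 2709.
Because the ceiling (236) lies below the market-clearing price, it is binding.
At p = 236: qd = 4869 - 4·236 = 3925 and qs = 6·236 - 531 = 885.
Quantity traded falls to 885. At q = 885 the demand price is (4869 - 885)/4 = 996 and the supply price is (531 + 885)/6 = 236.
Deadweight loss = ½ · (996 - 236) · (2709 - 885) = ½ · 760 · 1824 = 693120.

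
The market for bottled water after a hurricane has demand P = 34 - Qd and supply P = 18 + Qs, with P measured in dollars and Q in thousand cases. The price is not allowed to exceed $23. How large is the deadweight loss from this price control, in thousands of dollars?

Rearranging demand gives Qd = 34 - P; rearranging supply gives Qs = P - 18. Setting quantity demanded equal to quantity supplied, 34 - P = P - 18, gives P* = 26 and Q* = 8.
Since 23 < 26, the ceiling is binding.
At P = 23: Qd = 34 - 23 = 11 and Qs = 23 - 18 = 5.
Quantity traded falls to 5. At Q = 5 the demand price is 34 - 5 = 29 and the supply price is 18 + 5 = 23.
Deadweight loss = ½ · (29 - 23) · (8 - 5) = ½ · 6 · 3 = 9.

9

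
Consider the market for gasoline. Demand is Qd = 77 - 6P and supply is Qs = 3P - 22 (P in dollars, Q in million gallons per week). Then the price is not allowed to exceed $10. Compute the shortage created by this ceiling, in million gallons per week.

Without the control the market clears where 77 - 6P = 3P - 22, i.e. P* = 11 and Q* = 11.
Because the ceiling (10) lies below the market-clearing price, it is binding.
At P = 10: Qd = 77 - 6·10 = 17 and Qs = 3·10 - 22 = 8.
Shortage = Qd - Qs = 17 - 8 = 9.

9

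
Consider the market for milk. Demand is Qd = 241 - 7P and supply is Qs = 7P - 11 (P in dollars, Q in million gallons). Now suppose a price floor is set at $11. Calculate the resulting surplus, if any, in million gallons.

Setting quantity demanded equal to quantity supplied, 241 - 7P = 7P - 11, gives P* = 18 and Q* = 115.
The floor of 11 is below the equilibrium price 18, so it is not binding; the market clears at P* = 18, Q* = 115.
Since the control does not bind, there is no surplus.

0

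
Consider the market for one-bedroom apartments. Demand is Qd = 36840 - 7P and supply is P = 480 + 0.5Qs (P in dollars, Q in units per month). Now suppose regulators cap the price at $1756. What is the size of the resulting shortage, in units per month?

21996

Rearranging supply gives Qs = 2P - 960. Setting quantity demanded equal to quantity supplied, 36840 - 7P = 2P - 960, gives P* = 4200 and Q* = 7440.
Because the ceiling (1756) lies below the market-clearing price, it is binding.
At P = 1756: Qd = 36840 - 7·1756 = 24548 and Qs = 2·1756 - 960 = 2552.
Shortage = Qd - Qs = 24548 - 2552 = 21996.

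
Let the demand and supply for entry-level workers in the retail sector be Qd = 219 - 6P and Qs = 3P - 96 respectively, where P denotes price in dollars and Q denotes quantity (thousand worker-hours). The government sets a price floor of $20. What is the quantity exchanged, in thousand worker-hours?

In a free market, 219 - 6P = 3P - 96 gives the equilibrium P* = 35, Q* = 9.
The floor of 20 is below the equilibrium price 35, so it is not binding; the market clears at P* = 35, Q* = 9.

9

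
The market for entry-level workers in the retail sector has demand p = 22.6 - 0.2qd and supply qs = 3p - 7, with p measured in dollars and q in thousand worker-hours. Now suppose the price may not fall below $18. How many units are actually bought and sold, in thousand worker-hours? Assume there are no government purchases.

Rearranging demand gives qd = 113 - 5p. Without the control the market clears where 113 - 5p = 3p - 7, i.e. p* = 15 and q* = 38.
Because the floor (18) lies above the market-clearing price, it is binding.
At p = 18: qd = 113 - 5·18 = 23 and qs = 3·18 - 7 = 47.
The quantity actually transacted is the short side, demand: 23.

23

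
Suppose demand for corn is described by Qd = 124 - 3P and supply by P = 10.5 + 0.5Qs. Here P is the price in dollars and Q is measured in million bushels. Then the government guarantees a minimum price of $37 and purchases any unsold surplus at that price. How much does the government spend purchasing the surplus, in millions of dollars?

1480

Rearranging supply gives Qs = 2P - 21. In a free market, 124 - 3P = 2P - 21 gives the equilibrium P* = 29, Q* = 37.
Since 37 > 29, the floor is binding.
At P = 37: Qd = 124 - 3·37 = 13 and Qs = 2·37 - 21 = 53.
Surplus = Qs - Qd = 40.
Government expenditure = surplus × support price = 40 × 37 = 1480.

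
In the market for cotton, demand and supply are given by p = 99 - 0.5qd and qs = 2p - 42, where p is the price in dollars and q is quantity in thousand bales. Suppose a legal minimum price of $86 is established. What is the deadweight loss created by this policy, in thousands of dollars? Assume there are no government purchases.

Rearranging demand gives qd = 198 - 2p. Equilibrium: 198 - 2p = 2p - 42, so 240 = 4p and p* = 60, q* = 78.
The floor of 86 is above the equilibrium price 60, so it binds.
At p = 86: qd = 198 - 2·86 = 26 and qs = 2·86 - 42 = 130.
Quantity traded falls to 26. At q = 26 the demand price is (198 - 26)/2 = 86 and the supply price is (42 + 26)/2 = 34.
Deadweight loss = ½ · (86 - 34) · (78 - 26) = ½ · 52 · 52 = 1352.

1352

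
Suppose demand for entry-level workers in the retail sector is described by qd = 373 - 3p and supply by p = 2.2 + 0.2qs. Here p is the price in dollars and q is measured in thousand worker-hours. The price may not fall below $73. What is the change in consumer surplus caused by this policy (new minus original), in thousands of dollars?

Rearranging supply gives qs = 5p - 11. In a free market, 373 - 3p = 5p - 11 gives the equilibrium p* = 48, q* = 229.
Because the floor (73) lies above the market-clearing price, it is binding.
At p = 73: qd = 373 - 3·73 = 154 and qs = 5·73 - 11 = 354.
Consumer surplus without the control is ½ · (373/3 - 48) · 229 = 52441/6.
With the floor, consumers buy 154 units at 73, so CS = ½ · (373/3 - 73) · 154 = 11858/3.
Change in consumer surplus = 11858/3 - 52441/6 = -4787.5.

-4787.5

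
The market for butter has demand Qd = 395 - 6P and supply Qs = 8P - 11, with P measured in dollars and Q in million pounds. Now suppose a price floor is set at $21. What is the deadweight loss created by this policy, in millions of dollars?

Without the control the market clears where 395 - 6P = 8P - 11, i.e. P* = 29 and Q* = 221.
The floor of 21 is below the equilibrium price 29, so it is not binding; the market clears at P* = 29, Q* = 221.
Since the control does not bind, no trades are prevented and deadweight loss is zero.

0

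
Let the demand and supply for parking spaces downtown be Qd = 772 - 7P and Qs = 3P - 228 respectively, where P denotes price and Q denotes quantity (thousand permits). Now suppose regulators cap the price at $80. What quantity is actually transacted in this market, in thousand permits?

12

Equilibrium: 772 - 7P = 3P - 228, so 1000 = 10P and P* = 100, Q* = 72.
The ceiling of 80 is below the equilibrium price 100, so it binds.
At P = 80: Qd = 772 - 7·80 = 212 and Qs = 3·80 - 228 = 12.
The quantity actually transacted is the short side, supply: 12.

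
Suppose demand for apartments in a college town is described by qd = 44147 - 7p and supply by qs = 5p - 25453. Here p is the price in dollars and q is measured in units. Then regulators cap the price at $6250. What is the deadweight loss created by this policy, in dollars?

Equilibrium: 44147 - 7p = 5p - 25453, so 69600 = 12p and p* = 5800, q* = 3547.
Since 6250 is above p* = 5800, the ceiling does not bind and the free-market outcome prevails.
Since the control does not bind, no trades are prevented and deadweight loss is zero.

0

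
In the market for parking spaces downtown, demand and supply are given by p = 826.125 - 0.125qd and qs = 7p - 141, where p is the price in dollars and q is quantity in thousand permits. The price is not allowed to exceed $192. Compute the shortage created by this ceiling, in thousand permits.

Rearranging demand gives qd = 6609 - 8p. In a free market, 6609 - 8p = 7p - 141 gives the equilibrium p* = 450, q* = 3009.
The ceiling of 192 is below the equilibrium price 450, so it binds.
At p = 192: qd = 6609 - 8·192 = 5073 and qs = 7·192 - 141 = 1203.
Shortage = qd - qs = 5073 - 1203 = 3870.

3870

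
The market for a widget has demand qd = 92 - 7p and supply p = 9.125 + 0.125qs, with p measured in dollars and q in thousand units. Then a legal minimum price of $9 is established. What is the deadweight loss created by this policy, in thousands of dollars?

Rearranging supply gives qs = 8p - 73. Equilibrium: 92 - 7p = 8p - 73, so 165 = 15p and p* = 11, q* = 15.
Since 9 is below p* = 11, the floor does not bind and the free-market outcome prevails.
Since the control does not bind, no trades are prevented and deadweight loss is zero.

0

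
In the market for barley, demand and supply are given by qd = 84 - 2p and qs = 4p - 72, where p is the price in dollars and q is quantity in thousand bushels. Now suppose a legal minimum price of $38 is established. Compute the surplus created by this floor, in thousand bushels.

In a free market, 84 - 2p = 4p - 72 gives the equilibrium p* = 26, q* = 32.
The floor of 38 is above the equilibrium price 26, so it binds.
At p = 38: qd = 84 - 2·38 = 8 and qs = 4·38 - 72 = 80.
Surplus = qs - qd = 80 - 8 = 72.

72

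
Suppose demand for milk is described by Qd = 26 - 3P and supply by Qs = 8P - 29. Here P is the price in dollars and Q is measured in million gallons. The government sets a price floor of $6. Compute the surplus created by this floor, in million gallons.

11

Setting quantity demanded equal to quantity supplied, 26 - 3P = 8P - 29, gives P* = 5 and Q* = 11.
The floor of 6 is above the equilibrium price 5, so it binds.
At P = 6: Qd = 26 - 3·6 = 8 and Qs = 8·6 - 29 = 19.
Surplus = Qs - Qd = 19 - 8 = 11.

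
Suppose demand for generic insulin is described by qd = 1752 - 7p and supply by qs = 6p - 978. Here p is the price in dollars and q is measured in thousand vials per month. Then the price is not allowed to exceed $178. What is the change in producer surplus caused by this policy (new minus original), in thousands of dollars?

-5952

Setting quantity demanded equal to quantity supplied, 1752 - 7p = 6p - 978, gives p* = 210 and q* = 282.
Because the ceiling (178) lies below the market-clearing price, it is binding.
At p = 178: qd = 1752 - 7·178 = 506 and qs = 6·178 - 978 = 90.
Producer surplus without the control is ½ · (210 - 163) · 282 = 6627.
With the ceiling, producers sell 90 units at 178, so PS = ½ · (178 - 163) · 90 = 675.
Change in producer surplus = 675 - 6627 = -5952.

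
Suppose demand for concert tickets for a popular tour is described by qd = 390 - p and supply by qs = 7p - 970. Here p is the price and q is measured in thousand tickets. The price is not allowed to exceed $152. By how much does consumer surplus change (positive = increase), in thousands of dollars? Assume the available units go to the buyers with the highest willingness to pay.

Equilibrium: 390 - p = 7p - 970, so 1360 = 8p and p* = 170, q* = 220.
The ceiling of 152 is below the equilibrium price 170, so it binds.
At p = 152: qd = 390 - 152 = 238 and qs = 7·152 - 970 = 94.
Consumer surplus without the control is ½ · (390 - 170) · 220 = 24200.
With the ceiling, 94 units are sold at 152 (assume they go to the highest-value buyers). The demand price at q = 94 is 296, so CS = ½ · [(390 - 152) + (296 - 152)] · 94 = 17954.
Change in consumer surplus = 17954 - 24200 = -6246.

-6246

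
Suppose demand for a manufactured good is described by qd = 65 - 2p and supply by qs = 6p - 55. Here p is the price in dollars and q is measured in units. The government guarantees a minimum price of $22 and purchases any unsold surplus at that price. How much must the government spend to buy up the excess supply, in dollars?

1232

Without the control the market clears where 65 - 2p = 6p - 55, i.e. p* = 15 and q* = 35.
The floor of 22 is above the equilibrium price 15, so it binds.
At p = 22: qd = 65 - 2·22 = 21 and qs = 6·22 - 55 = 77.
Surplus = qs - qd = 56.
Government expenditure = surplus × support price = 56 × 22 = 1232.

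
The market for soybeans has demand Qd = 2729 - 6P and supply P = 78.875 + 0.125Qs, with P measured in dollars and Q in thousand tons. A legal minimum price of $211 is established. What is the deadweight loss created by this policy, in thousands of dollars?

Rearranging supply gives Qs = 8P - 631. Without the control the market clears where 2729 - 6P = 8P - 631, i.e. P* = 240 and Q* = 1289.
The floor of 211 is below the equilibrium price 240, so it is not binding; the market clears at P* = 240, Q* = 1289.
Since the control does not bind, no trades are prevented and deadweight loss is zero.

0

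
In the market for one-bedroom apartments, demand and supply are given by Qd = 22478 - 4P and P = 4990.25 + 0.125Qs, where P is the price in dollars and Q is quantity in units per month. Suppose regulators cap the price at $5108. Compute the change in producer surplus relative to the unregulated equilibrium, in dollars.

Rearranging supply gives Qs = 8P - 39922. Equilibrium: 22478 - 4P = 8P - 39922, so 62400 = 12P and P* = 5200, Q* = 1678.
The ceiling of 5108 is below the equilibrium price 5200, so it binds.
At P = 5108: Qd = 22478 - 4·5108 = 2046 and Qs = 8·5108 - 39922 = 942.
Producer surplus without the control is ½ · (5200 - 4990.25) · 1678 = 175980.25.
With the ceiling, producers sell 942 units at 5108, so PS = ½ · (5108 - 4990.25) · 942 = 55460.25.
Change in producer surplus = 55460.25 - 175980.25 = -120520.

-120520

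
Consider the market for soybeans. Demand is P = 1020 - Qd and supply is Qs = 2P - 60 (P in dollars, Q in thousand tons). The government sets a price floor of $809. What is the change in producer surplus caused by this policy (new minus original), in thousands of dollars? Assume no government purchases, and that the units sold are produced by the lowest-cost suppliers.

Rearranging demand gives Qd = 1020 - P. Setting quantity demanded equal to quantity supplied, 1020 - P = 2P - 60, gives P* = 360 and Q* = 660.
The floor of 809 is above the equilibrium price 360, so it binds.
At P = 809: Qd = 1020 - 809 = 211 and Qs = 2·809 - 60 = 1558.
Producer surplus without the control is ½ · (360 - 30) · 660 = 108900.
With the floor, 211 units are sold at 809. The supply price at Q = 211 is 135.5, so PS = ½ · [(809 - 30) + (809 - 135.5)] · 211 = 153238.75.
Change in producer surplus = 153238.75 - 108900 = 44338.75.

44338.75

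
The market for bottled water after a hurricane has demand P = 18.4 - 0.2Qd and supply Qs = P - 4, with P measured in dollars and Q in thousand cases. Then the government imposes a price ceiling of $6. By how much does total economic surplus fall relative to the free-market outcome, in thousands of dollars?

Rearranging demand gives Qd = 92 - 5P. Setting quantity demanded equal to quantity supplied, 92 - 5P = P - 4, gives P* = 16 and Q* = 12.
The ceiling of 6 is below the equilibrium price 16, so it binds.
At P = 6: Qd = 92 - 5·6 = 62 and Qs = 6 - 4 = 2.
Quantity traded falls to 2. At Q = 2 the demand price is (92 - 2)/5 = 18 and the supply price is 4 + 2 = 6.
Deadweight loss = ½ · (18 - 6) · (12 - 2) = ½ · 12 · 10 = 60.

60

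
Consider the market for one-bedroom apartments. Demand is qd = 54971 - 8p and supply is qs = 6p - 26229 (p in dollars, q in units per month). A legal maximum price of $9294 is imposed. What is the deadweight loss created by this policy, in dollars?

Equilibrium: 54971 - 8p = 6p - 26229, so 81200 = 14p and p* = 5800, q* = 8571.
The ceiling of 9294 is above the equilibrium price 5800, so it is not binding; the market clears at p* = 5800, q* = 8571.
Since the control does not bind, no trades are prevented and deadweight loss is zero.

0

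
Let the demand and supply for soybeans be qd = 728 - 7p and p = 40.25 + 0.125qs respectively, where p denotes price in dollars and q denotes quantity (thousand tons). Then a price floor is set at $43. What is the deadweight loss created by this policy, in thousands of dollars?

Rearranging supply gives qs = 8p - 322. Setting quantity demanded equal to quantity supplied, 728 - 7p = 8p - 322, gives p* = 70 and q* = 238.
The floor of 43 is below the equilibrium price 70, so it is not binding; the market clears at p* = 70, q* = 238.
Since the control does not bind, no trades are prevented and deadweight loss is zero.

0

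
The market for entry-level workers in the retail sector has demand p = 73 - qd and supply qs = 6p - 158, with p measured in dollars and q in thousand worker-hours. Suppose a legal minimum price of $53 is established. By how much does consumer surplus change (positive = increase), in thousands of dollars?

Rearranging demand gives qd = 73 - p. Without the control the market clears where 73 - p = 6p - 158, i.e. p* = 33 and q* = 40.
Since 53 > 33, the floor is binding.
At p = 53: qd = 73 - 53 = 20 and qs = 6·53 - 158 = 160.
Consumer surplus without the control is ½ · (73 - 33) · 40 = 800.
With the floor, consumers buy 20 units at 53, so CS = ½ · (73 - 53) · 20 = 200.
Change in consumer surplus = 200 - 800 = -600.

-600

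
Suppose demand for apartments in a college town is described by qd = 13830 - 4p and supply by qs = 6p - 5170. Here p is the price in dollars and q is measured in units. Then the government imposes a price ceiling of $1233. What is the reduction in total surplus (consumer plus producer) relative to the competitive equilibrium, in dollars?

Without the control the market clears where 13830 - 4p = 6p - 5170, i.e. p* = 1900 and q* = 6230.
Since 1233 < 1900, the ceiling is binding.
At p = 1233: qd = 13830 - 4·1233 = 8898 and qs = 6·1233 - 5170 = 2228.
Quantity traded falls to 2228. At q = 2228 the demand price is (13830 - 2228)/4 = 2900.5 and the supply price is (5170 + 2228)/6 = 1233.
Deadweight loss = ½ · (2900.5 - 1233) · (6230 - 2228) = ½ · 1667.5 · 4002 = 3336667.5.

3336667.5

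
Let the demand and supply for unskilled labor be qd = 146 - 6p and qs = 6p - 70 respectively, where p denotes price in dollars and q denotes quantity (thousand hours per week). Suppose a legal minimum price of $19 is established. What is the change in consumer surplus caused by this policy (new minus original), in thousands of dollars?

Equilibrium: 146 - 6p = 6p - 70, so 216 = 12p and p* = 18, q* = 38.
Since 19 > 18, the floor is binding.
At p = 19: qd = 146 - 6·19 = 32 and qs = 6·19 - 70 = 44.
Consumer surplus without the control is ½ · (73/3 - 18) · 38 = 361/3.
With the floor, consumers buy 32 units at 19, so CS = ½ · (73/3 - 19) · 32 = 256/3.
Change in consumer surplus = 256/3 - 361/3 = -35.

-35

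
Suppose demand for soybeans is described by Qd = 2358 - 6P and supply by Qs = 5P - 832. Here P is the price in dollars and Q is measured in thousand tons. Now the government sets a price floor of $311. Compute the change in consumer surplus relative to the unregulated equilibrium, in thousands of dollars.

-11655

In a free market, 2358 - 6P = 5P - 832 gives the equilibrium P* = 290, Q* = 618.
The floor of 311 is above the equilibrium price 290, so it binds.
At P = 311: Qd = 2358 - 6·311 = 492 and Qs = 5·311 - 832 = 723.
Consumer surplus without the control is ½ · (393 - 290) · 618 = 31827.
With the floor, consumers buy 492 units at 311, so CS = ½ · (393 - 311) · 492 = 20172.
Change in consumer surplus = 20172 - 31827 = -11655.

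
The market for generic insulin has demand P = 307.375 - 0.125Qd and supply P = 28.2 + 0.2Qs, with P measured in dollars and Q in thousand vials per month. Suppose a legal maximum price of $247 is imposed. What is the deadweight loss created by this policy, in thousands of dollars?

0

Rearranging demand gives Qd = 2459 - 8P; rearranging supply gives Qs = 5P - 141. In a free market, 2459 - 8P = 5P - 141 gives the equilibrium P* = 200, Q* = 859.
The ceiling of 247 is above the equilibrium price 200, so it is not binding; the market clears at P* = 200, Q* = 859.
Since the control does not bind, no trades are prevented and deadweight loss is zero.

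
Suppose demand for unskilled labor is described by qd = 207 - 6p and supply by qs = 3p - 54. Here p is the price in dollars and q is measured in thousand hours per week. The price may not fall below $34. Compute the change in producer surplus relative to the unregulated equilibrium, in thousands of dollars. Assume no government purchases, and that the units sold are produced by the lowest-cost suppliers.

-135

Without the control the market clears where 207 - 6p = 3p - 54, i.e. p* = 29 and q* = 33.
Since 34 > 29, the floor is binding.
At p = 34: qd = 207 - 6·34 = 3 and qs = 3·34 - 54 = 48.
Producer surplus without the control is ½ · (29 - 18) · 33 = 181.5.
With the floor, 3 units are sold at 34. The supply price at q = 3 is 19, so PS = ½ · [(34 - 18) + (34 - 19)] · 3 = 46.5.
Change in producer surplus = 46.5 - 181.5 = -135.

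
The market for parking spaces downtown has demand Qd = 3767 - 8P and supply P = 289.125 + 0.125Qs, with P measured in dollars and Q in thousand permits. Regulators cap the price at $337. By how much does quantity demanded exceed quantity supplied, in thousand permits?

Rearranging supply gives Qs = 8P - 2313. Setting quantity demanded equal to quantity supplied, 3767 - 8P = 8P - 2313, gives P* = 380 and Q* = 727.
Because the ceiling (337) lies below the market-clearing price, it is binding.
At P = 337: Qd = 3767 - 8·337 = 1071 and Qs = 8·337 - 2313 = 383.
Shortage = Qd - Qs = 1071 - 383 = 688.

688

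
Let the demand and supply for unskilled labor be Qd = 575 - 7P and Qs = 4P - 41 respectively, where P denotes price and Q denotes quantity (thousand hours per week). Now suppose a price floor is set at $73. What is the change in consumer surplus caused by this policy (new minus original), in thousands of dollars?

Without the control the market clears where 575 - 7P = 4P - 41, i.e. P* = 56 and Q* = 183.
The floor of 73 is above the equilibrium price 56, so it binds.
At P = 73: Qd = 575 - 7·73 = 64 and Qs = 4·73 - 41 = 251.
Consumer surplus without the control is ½ · (575/7 - 56) · 183 = 33489/14.
With the floor, consumers buy 64 units at 73, so CS = ½ · (575/7 - 73) · 64 = 2048/7.
Change in consumer surplus = 2048/7 - 33489/14 = -2099.5.

-2099.5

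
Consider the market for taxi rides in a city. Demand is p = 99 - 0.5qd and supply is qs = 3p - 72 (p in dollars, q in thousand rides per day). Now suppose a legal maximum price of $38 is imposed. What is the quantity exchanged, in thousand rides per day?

42

Rearranging demand gives qd = 198 - 2p. Setting quantity demanded equal to quantity supplied, 198 - 2p = 3p - 72, gives p* = 54 and q* = 90.
Since 38 < 54, the ceiling is binding.
At p = 38: qd = 198 - 2·38 = 122 and qs = 3·38 - 72 = 42.
The quantity actually transacted is the short side, supply: 42.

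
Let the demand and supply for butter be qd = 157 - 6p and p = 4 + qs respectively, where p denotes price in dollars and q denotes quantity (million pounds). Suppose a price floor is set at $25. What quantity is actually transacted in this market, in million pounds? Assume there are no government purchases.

7

Rearranging supply gives qs = p - 4. Equilibrium: 157 - 6p = p - 4, so 161 = 7p and p* = 23, q* = 19.
Since 25 > 23, the floor is binding.
At p = 25: qd = 157 - 6·25 = 7 and qs = 25 - 4 = 21.
The quantity actually transacted is the short side, demand: 7.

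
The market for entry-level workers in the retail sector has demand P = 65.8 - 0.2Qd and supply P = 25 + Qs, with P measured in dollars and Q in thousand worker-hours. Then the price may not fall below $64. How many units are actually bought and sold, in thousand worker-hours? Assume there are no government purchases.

9

Rearranging demand gives Qd = 329 - 5P; rearranging supply gives Qs = P - 25. Without the control the market clears where 329 - 5P = P - 25, i.e. P* = 59 and Q* = 34.
Since 64 > 59, the floor is binding.
At P = 64: Qd = 329 - 5·64 = 9 and Qs = 64 - 25 = 39.
The quantity actually transacted is the short side, demand: 9.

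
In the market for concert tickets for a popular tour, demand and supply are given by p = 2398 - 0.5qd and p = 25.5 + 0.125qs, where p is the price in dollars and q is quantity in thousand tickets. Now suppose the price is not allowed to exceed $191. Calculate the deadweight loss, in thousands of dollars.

Rearranging demand gives qd = 4796 - 2p; rearranging supply gives qs = 8p - 204. Equilibrium: 4796 - 2p = 8p - 204, so 5000 = 10p and p* = 500, q* = 3796.
Because the ceiling (191) lies below the market-clearing price, it is binding.
At p = 191: qd = 4796 - 2·191 = 4414 and qs = 8·191 - 204 = 1324.
Quantity traded falls to 1324. At q = 1324 the demand price is (4796 - 1324)/2 = 1736 and the supply price is (204 + 1324)/8 = 191.
Deadweight loss = ½ · (1736 - 191) · (3796 - 1324) = ½ · 1545 · 2472 = 1909620.

1909620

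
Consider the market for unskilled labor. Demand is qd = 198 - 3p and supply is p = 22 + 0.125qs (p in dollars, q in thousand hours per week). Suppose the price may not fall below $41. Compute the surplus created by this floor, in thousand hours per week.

77

Rearranging supply gives qs = 8p - 176. In a free market, 198 - 3p = 8p - 176 gives the equilibrium p* = 34, q* = 96.
Because the floor (41) lies above the market-clearing price, it is binding.
At p = 41: qd = 198 - 3·41 = 75 and qs = 8·41 - 176 = 152.
Surplus = qs - qd = 152 - 75 = 77.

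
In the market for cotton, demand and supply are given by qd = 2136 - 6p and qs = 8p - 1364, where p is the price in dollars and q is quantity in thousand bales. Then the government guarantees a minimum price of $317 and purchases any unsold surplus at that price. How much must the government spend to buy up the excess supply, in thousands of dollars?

297346

In a free market, 2136 - 6p = 8p - 1364 gives the equilibrium p* = 250, q* = 636.
Because the floor (317) lies above the market-clearing price, it is binding.
At p = 317: qd = 2136 - 6·317 = 234 and qs = 8·317 - 1364 = 1172.
Surplus = qs - qd = 938.
Government expenditure = surplus × support price = 938 × 317 = 297346.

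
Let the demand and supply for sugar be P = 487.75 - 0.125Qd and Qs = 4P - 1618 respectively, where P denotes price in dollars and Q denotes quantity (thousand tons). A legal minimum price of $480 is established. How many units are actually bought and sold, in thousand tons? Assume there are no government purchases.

Rearranging demand gives Qd = 3902 - 8P. Equilibrium: 3902 - 8P = 4P - 1618, so 5520 = 12P and P* = 460, Q* = 222.
The floor of 480 is above the equilibrium price 460, so it binds.
At P = 480: Qd = 3902 - 8·480 = 62 and Qs = 4·480 - 1618 = 302.
The quantity actually transacted is the short side, demand: 62.

62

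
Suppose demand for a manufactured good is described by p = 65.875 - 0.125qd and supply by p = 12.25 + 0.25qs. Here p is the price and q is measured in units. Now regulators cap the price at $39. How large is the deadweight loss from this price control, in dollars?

Rearranging demand gives qd = 527 - 8p; rearranging supply gives qs = 4p - 49. Without the control the market clears where 527 - 8p = 4p - 49, i.e. p* = 48 and q* = 143.
Since 39 < 48, the ceiling is binding.
At p = 39: qd = 527 - 8·39 = 215 and qs = 4·39 - 49 = 107.
Quantity traded falls to 107. At q = 107 the demand price is (527 - 107)/8 = 52.5 and the supply price is (49 + 107)/4 = 39.
Deadweight loss = ½ · (52.5 - 39) · (143 - 107) = ½ · 13.5 · 36 = 243.

243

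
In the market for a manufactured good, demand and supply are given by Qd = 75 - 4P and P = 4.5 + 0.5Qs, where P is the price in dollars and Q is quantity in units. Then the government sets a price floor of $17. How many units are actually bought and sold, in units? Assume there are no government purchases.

7

Rearranging supply gives Qs = 2P - 9. In a free market, 75 - 4P = 2P - 9 gives the equilibrium P* = 14, Q* = 19.
The floor of 17 is above the equilibrium price 14, so it binds.
At P = 17: Qd = 75 - 4·17 = 7 and Qs = 2·17 - 9 = 25.
The quantity actually transacted is the short side, demand: 7.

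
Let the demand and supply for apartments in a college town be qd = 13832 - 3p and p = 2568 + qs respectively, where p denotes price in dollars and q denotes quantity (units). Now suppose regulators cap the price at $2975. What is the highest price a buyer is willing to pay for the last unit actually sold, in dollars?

Rearranging supply gives qs = p - 2568. In a free market, 13832 - 3p = p - 2568 gives the equilibrium p* = 4100, q* = 1532.
Because the ceiling (2975) lies below the market-clearing price, it is binding.
At p = 2975: qd = 13832 - 3·2975 = 4907 and qs = 2975 - 2568 = 407.
Only 407 units reach the market. On the demand curve, the marginal buyer's willingness to pay at q = 407 is (13832 - 407)/3 = 4475.

4475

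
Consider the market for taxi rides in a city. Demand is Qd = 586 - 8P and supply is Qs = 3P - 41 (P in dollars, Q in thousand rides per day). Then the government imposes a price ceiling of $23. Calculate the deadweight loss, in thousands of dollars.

Setting quantity demanded equal to quantity supplied, 586 - 8P = 3P - 41, gives P* = 57 and Q* = 130.
The ceiling of 23 is below the equilibrium price 57, so it binds.
At P = 23: Qd = 586 - 8·23 = 402 and Qs = 3·23 - 41 = 28.
Quantity traded falls to 28. At Q = 28 the demand price is (586 - 28)/8 = 69.75 and the supply price is (41 + 28)/3 = 23.
Deadweight loss = ½ · (69.75 - 23) · (130 - 28) = ½ · 46.75 · 102 = 2384.25.

2384.25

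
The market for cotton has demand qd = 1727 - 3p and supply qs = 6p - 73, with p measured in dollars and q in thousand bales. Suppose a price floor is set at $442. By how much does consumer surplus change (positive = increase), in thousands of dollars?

-184888

In a free market, 1727 - 3p = 6p - 73 gives the equilibrium p* = 200, q* = 1127.
Since 442 > 200, the floor is binding.
At p = 442: qd = 1727 - 3·442 = 401 and qs = 6·442 - 73 = 2579.
Consumer surplus without the control is ½ · (1727/3 - 200) · 1127 = 1270129/6.
With the floor, consumers buy 401 units at 442, so CS = ½ · (1727/3 - 442) · 401 = 160801/6.
Change in consumer surplus = 160801/6 - 1270129/6 = -184888.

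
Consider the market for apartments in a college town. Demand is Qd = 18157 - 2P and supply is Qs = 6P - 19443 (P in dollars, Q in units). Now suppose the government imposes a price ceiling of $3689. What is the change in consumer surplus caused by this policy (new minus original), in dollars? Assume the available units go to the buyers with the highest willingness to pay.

Equilibrium: 18157 - 2P = 6P - 19443, so 37600 = 8P and P* = 4700, Q* = 8757.
Because the ceiling (3689) lies below the market-clearing price, it is binding.
At P = 3689: Qd = 18157 - 2·3689 = 10779 and Qs = 6·3689 - 19443 = 2691.
Consumer surplus without the control is ½ · (9078.5 - 4700) · 8757 = 19171262.25.
With the ceiling, 2691 units are sold at 3689 (assume they go to the highest-value buyers). The demand price at Q = 2691 is 7733, so CS = ½ · [(9078.5 - 3689) + (7733 - 3689)] · 2691 = 12692774.25.
Change in consumer surplus = 12692774.25 - 19171262.25 = -6478488.

-6478488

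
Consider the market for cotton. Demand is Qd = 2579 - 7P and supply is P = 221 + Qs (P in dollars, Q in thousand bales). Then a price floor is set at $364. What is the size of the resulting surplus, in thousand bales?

Rearranging supply gives Qs = P - 221. Equilibrium: 2579 - 7P = P - 221, so 2800 = 8P and P* = 350, Q* = 129.
Since 364 > 350, the floor is binding.
At P = 364: Qd = 2579 - 7·364 = 31 and Qs = 364 - 221 = 143.
Surplus = Qs - Qd = 143 - 31 = 112.

112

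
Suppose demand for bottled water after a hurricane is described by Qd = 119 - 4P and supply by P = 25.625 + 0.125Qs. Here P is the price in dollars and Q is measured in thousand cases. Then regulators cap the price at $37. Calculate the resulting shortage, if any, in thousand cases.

0

Rearranging supply gives Qs = 8P - 205. Equilibrium: 119 - 4P = 8P - 205, so 324 = 12P and P* = 27, Q* = 11.
Since 37 is above P* = 27, the ceiling does not bind and the free-market outcome prevails.
Since the control does not bind, there is no shortage.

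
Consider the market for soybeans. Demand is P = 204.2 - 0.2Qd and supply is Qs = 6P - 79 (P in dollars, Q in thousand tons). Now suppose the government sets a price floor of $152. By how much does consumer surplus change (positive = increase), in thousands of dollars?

-20332

Rearranging demand gives Qd = 1021 - 5P. Setting quantity demanded equal to quantity supplied, 1021 - 5P = 6P - 79, gives P* = 100 and Q* = 521.
Because the floor (152) lies above the market-clearing price, it is binding.
At P = 152: Qd = 1021 - 5·152 = 261 and Qs = 6·152 - 79 = 833.
Consumer surplus without the control is ½ · (204.2 - 100) · 521 = 27144.1.
With the floor, consumers buy 261 units at 152, so CS = ½ · (204.2 - 152) · 261 = 6812.1.
Change in consumer surplus = 6812.1 - 27144.1 = -20332.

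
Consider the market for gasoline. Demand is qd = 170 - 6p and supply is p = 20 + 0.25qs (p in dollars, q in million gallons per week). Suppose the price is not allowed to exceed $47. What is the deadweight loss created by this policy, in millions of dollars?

Rearranging supply gives qs = 4p - 80. Equilibrium: 170 - 6p = 4p - 80, so 250 = 10p and p* = 25, q* = 20.
The ceiling of 47 is above the equilibrium price 25, so it is not binding; the market clears at p* = 25, q* = 20.
Since the control does not bind, no trades are prevented and deadweight loss is zero.

0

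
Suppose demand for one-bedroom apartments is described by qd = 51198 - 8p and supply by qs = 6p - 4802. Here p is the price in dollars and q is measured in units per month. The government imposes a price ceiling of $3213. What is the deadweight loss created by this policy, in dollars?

Without the control the market clears where 51198 - 8p = 6p - 4802, i.e. p* = 4000 and q* = 19198.
Because the ceiling (3213) lies below the market-clearing price, it is binding.
At p = 3213: qd = 51198 - 8·3213 = 25494 and qs = 6·3213 - 4802 = 14476.
Quantity traded falls to 14476. At q = 14476 the demand price is (51198 - 14476)/8 = 4590.25 and the supply price is (4802 + 14476)/6 = 3213.
Deadweight loss = ½ · (4590.25 - 3213) · (19198 - 14476) = ½ · 1377.25 · 4722 = 3251687.25.

3251687.25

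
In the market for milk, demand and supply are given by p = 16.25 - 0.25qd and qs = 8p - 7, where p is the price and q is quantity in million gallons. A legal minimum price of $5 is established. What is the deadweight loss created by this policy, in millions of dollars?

0

Rearranging demand gives qd = 65 - 4p. Equilibrium: 65 - 4p = 8p - 7, so 72 = 12p and p* = 6, q* = 41.
Since 5 is below p* = 6, the floor does not bind and the free-market outcome prevails.
Since the control does not bind, no trades are prevented and deadweight loss is zero.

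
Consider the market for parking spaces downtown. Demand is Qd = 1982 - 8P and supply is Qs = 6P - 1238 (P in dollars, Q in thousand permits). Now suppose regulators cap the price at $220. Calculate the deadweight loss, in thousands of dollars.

Equilibrium: 1982 - 8P = 6P - 1238, so 3220 = 14P and P* = 230, Q* = 142.
Since 220 < 230, the ceiling is binding.
At P = 220: Qd = 1982 - 8·220 = 222 and Qs = 6·220 - 1238 = 82.
Quantity traded falls to 82. At Q = 82 the demand price is (1982 - 82)/8 = 237.5 and the supply price is (1238 + 82)/6 = 220.
Deadweight loss = ½ · (237.5 - 220) · (142 - 82) = ½ · 17.5 · 60 = 525.

525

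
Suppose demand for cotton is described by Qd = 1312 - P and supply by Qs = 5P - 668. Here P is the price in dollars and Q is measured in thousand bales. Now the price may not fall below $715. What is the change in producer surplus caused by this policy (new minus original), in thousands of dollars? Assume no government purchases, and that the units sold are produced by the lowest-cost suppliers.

Setting quantity demanded equal to quantity supplied, 1312 - P = 5P - 668, gives P* = 330 and Q* = 982.
Because the floor (715) lies above the market-clearing price, it is binding.
At P = 715: Qd = 1312 - 715 = 597 and Qs = 5·715 - 668 = 2907.
Producer surplus without the control is ½ · (330 - 133.6) · 982 = 96432.4.
With the floor, 597 units are sold at 715. The supply price at Q = 597 is 253, so PS = ½ · [(715 - 133.6) + (715 - 253)] · 597 = 311454.9.
Change in producer surplus = 311454.9 - 96432.4 = 215022.5.

215022.5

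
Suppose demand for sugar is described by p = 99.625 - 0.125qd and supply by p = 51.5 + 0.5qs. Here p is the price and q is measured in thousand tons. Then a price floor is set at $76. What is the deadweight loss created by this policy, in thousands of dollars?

0

Rearranging demand gives qd = 797 - 8p; rearranging supply gives qs = 2p - 103. In a free market, 797 - 8p = 2p - 103 gives the equilibrium p* = 90, q* = 77.
The floor of 76 is below the equilibrium price 90, so it is not binding; the market clears at p* = 90, q* = 77.
Since the control does not bind, no trades are prevented and deadweight loss is zero.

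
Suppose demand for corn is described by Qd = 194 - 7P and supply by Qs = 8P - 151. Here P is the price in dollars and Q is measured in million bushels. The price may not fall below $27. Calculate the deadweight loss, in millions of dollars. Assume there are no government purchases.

Setting quantity demanded equal to quantity supplied, 194 - 7P = 8P - 151, gives P* = 23 and Q* = 33.
The floor of 27 is above the equilibrium price 23, so it binds.
At P = 27: Qd = 194 - 7·27 = 5 and Qs = 8·27 - 151 = 65.
Quantity traded falls to 5. At Q = 5 the demand price is (194 - 5)/7 = 27 and the supply price is (151 + 5)/8 = 19.5.
Deadweight loss = ½ · (27 - 19.5) · (33 - 5) = ½ · 7.5 · 28 = 105.

105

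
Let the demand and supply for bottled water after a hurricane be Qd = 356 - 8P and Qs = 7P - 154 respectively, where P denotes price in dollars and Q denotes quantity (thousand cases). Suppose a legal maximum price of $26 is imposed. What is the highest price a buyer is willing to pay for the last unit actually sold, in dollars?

In a free market, 356 - 8P = 7P - 154 gives the equilibrium P* = 34, Q* = 84.
Since 26 < 34, the ceiling is binding.
At P = 26: Qd = 356 - 8·26 = 148 and Qs = 7·26 - 154 = 28.
Only 28 units reach the market. On the demand curve, the marginal buyer's willingness to pay at Q = 28 is (356 - 28)/8 = 41.

41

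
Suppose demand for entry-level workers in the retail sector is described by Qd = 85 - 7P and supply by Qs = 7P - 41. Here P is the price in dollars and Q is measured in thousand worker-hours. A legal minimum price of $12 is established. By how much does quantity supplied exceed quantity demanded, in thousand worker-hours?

In a free market, 85 - 7P = 7P - 41 gives the equilibrium P* = 9, Q* = 22.
The floor of 12 is above the equilibrium price 9, so it binds.
At P = 12: Qd = 85 - 7·12 = 1 and Qs = 7·12 - 41 = 43.
Surplus = Qs - Qd = 43 - 1 = 42.

42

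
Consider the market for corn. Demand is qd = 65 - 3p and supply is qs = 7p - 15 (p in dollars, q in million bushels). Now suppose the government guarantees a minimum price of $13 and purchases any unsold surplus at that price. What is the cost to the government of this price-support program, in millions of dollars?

650

Without the control the market clears where 65 - 3p = 7p - 15, i.e. p* = 8 and q* = 41.
Because the floor (13) lies above the market-clearing price, it is binding.
At p = 13: qd = 65 - 3·13 = 26 and qs = 7·13 - 15 = 76.
Surplus = qs - qd = 50.
Government expenditure = surplus × support price = 50 × 13 = 650.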